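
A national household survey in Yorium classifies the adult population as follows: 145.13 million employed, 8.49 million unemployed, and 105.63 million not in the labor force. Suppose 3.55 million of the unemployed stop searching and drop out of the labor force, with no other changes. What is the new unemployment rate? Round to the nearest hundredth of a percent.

New unemployment rate ≈ 3.29%.

Initially, labor force = 145.13 + 8.49 = 153.62 million, so u = 8.49/153.62 = 5.53%.
After the change, unemployed and labor force both fall by 3.55 → E = 145.13, U = 4.94, labor force = 150.07 million.
New unemployment rate = 4.94 / 150.07 = 3.29%.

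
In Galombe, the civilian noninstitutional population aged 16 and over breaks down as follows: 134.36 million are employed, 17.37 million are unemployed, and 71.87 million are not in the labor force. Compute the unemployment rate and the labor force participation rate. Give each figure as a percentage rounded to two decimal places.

Labor force = employed + unemployed = 134.36 + 17.37 = 151.73 million.
Working-age population = 151.73 + 71.87 = 223.60 million.
Unemployment rate = 17.37 / 151.73 = 11.45%.
Labor force participation rate = 151.73 / 223.60 = 67.86%.

Unemployment rate ≈ 11.45%; labor force participation rate ≈ 67.86%.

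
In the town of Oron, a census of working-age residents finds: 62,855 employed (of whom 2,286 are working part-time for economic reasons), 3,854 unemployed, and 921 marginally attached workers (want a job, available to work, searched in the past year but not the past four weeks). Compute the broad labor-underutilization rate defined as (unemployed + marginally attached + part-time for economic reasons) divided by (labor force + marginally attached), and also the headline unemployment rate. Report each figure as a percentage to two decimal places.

Broad underutilization rate ≈ 10.44%; headline unemployment rate ≈ 5.78%.

Labor force = 62,855 + 3,854 = 66,709.
Numerator = 3,854 + 921 + 2,286 = 7,061.
Denominator = 66,709 + 921 = 67,630.
Broad rate = 7,061 / 67,630 = 10.44%.
Headline unemployment rate = 3,854 / 66,709 = 5.78%.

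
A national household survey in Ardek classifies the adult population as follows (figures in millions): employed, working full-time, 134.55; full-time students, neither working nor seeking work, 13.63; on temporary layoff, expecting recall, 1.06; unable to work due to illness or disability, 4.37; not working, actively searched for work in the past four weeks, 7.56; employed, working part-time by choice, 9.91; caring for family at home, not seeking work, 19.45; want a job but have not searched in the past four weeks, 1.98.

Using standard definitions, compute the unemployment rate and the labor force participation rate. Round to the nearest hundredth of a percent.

Unemployment rate ≈ 5.63%; labor force participation rate ≈ 79.52%.

Employed = 134.55 + 9.91 = 144.46 million.
Unemployed = 1.06 + 7.56 = 8.62 million (jobless and actively searching, or on temporary layoff).
Labor force = 144.46 + 8.62 = 153.08 million.
Not in labor force = 13.63 + 4.37 + 19.45 + 1.98 = 39.43 million (those not working and not actively searching are outside the labor force — including those who want a job but have given up searching).
Civilian working-age population = 153.08 + 39.43 = 192.51 million.
Unemployment rate = 8.62 / 153.08 = 5.63%.
Labor force participation rate = 153.08 / 192.51 = 79.52%.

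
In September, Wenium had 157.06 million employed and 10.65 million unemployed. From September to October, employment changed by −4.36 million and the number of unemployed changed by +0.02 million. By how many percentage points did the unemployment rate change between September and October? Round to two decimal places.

September: labor force = 157.06 + 10.65 = 167.71; u = 10.65/167.71 = 6.35%.
October: labor force = 152.70 + 10.67 = 163.37; u = 10.67/163.37 = 6.53%.
Change = 6.53% − 6.35% = +0.18 pp.

The unemployment rate changed by +0.18 percentage points.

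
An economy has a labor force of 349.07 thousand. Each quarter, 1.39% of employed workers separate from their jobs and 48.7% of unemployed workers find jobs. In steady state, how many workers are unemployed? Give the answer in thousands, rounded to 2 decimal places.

Steady-state unemployment rate u* = s/(s+f) = 1.39/(1.39+48.7) = 0.027750.
Unemployed = u* × labor force = 0.027750 × 349.07 ≈ 9.69 thousand.

About 9.69 thousand are unemployed in steady state.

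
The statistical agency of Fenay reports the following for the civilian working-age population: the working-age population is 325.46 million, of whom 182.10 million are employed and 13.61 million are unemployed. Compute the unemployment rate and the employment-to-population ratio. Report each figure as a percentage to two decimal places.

Labor force = employed + unemployed = 182.10 + 13.61 = 195.71 million.
Unemployment rate = 13.61 / 195.71 = 6.95%.
Employment-population ratio = 182.10 / 325.46 = 55.95%.

Unemployment rate ≈ 6.95%; employment-population ratio ≈ 55.95%.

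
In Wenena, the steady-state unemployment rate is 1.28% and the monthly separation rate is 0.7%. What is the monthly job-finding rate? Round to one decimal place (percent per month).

From u* = s/(s+f): f = s·(1−u)/u.
f = 0.7 × (1 − 0.0128) / 0.0128 = 0.6910 / 0.0128 ≈ 54.0% per month.

Job-finding rate ≈ 54.0% per month.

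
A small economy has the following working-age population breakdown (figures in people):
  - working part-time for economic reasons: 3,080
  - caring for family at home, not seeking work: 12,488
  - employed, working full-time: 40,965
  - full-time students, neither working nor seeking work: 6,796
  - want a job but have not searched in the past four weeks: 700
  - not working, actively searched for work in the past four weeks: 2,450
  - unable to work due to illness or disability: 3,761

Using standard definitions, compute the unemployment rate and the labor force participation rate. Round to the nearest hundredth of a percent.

Unemployment rate ≈ 5.27%; labor force participation rate ≈ 66.19%.

Employed = 3,080 + 40,965 = 44,045 (anyone who worked, including part-time for economic reasons, counts as employed).
Unemployed = 2,450.
Labor force = 44,045 + 2,450 = 46,495.
Not in labor force = 12,488 + 6,796 + 700 + 3,761 = 23,745 (those not working and not actively searching are outside the labor force — including those who want a job but have given up searching).
Civilian working-age population = 46,495 + 23,745 = 70,240.
Unemployment rate = 2,450 / 46,495 = 5.27%.
Labor force participation rate = 46,495 / 70,240 = 66.19%.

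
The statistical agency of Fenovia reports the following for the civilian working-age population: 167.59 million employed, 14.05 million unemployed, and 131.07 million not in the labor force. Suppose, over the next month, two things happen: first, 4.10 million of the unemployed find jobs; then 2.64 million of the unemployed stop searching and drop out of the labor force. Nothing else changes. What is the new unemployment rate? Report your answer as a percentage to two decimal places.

New unemployment rate ≈ 4.08%.

Initially, labor force = 167.59 + 14.05 = 181.64 million, so u = 14.05/181.64 = 7.74%.
After the first change, unemployed falls and employed rises by 4.10; labor force unchanged → E = 171.69, U = 9.95, labor force = 181.64 million.
After the second change, unemployed and labor force both fall by 2.64 → E = 171.69, U = 7.31, labor force = 179.00 million.
New unemployment rate = 7.31 / 179.00 = 4.08%.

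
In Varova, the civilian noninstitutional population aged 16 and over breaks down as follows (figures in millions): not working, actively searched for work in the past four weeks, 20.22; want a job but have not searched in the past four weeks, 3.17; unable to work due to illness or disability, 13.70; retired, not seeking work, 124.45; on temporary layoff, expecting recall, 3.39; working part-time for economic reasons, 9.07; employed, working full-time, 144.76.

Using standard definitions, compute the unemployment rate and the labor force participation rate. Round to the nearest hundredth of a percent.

Employed = 9.07 + 144.76 = 153.83 million (anyone who worked, including part-time for economic reasons, counts as employed).
Unemployed = 20.22 + 3.39 = 23.61 million (jobless and actively searching, or on temporary layoff).
Labor force = 153.83 + 23.61 = 177.44 million.
Not in labor force = 3.17 + 13.70 + 124.45 = 141.32 million (those not working and not actively searching are outside the labor force — including those who want a job but have given up searching).
Civilian working-age population = 177.44 + 141.32 = 318.76 million.
Unemployment rate = 23.61 / 177.44 = 13.31%.
Labor force participation rate = 177.44 / 318.76 = 55.67%.

Unemployment rate ≈ 13.31%; labor force participation rate ≈ 55.67%.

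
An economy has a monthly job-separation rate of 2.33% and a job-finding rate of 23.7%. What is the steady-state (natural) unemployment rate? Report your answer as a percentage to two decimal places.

Steady-state unemployment rate ≈ 8.95%.

At steady state the flows balance: s·E = f·U, so U/(E+U) = s/(s+f).
u* = 2.33 / (2.33 + 23.7) = 2.33 / 26.03 = 8.95%.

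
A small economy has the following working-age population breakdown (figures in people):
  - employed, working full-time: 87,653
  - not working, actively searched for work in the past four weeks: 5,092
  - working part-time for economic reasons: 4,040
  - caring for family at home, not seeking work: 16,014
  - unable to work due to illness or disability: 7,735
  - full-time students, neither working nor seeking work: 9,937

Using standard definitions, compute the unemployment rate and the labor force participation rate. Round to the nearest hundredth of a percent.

Employed = 87,653 + 4,040 = 91,693 (anyone who worked, including part-time for economic reasons, counts as employed).
Unemployed = 5,092.
Labor force = 91,693 + 5,092 = 96,785.
Not in labor force = 16,014 + 7,735 + 9,937 = 33,686 (those not working and not actively searching are outside the labor force).
Civilian working-age population = 96,785 + 33,686 = 130,471.
Unemployment rate = 5,092 / 96,785 = 5.26%.
Labor force participation rate = 96,785 / 130,471 = 74.18%.

Unemployment rate ≈ 5.26%; labor force participation rate ≈ 74.18%.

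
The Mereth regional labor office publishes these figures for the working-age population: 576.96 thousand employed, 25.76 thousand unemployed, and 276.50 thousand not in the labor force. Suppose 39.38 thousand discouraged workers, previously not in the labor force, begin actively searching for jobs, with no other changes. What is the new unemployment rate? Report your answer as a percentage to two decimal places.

New unemployment rate ≈ 10.14%.

Initially, labor force = 576.96 + 25.76 = 602.72 thousand, so u = 25.76/602.72 = 4.27%.
After the change, unemployed and labor force both rise by 39.38 → E = 576.96, U = 65.14, labor force = 642.10 thousand.
New unemployment rate = 65.14 / 642.10 = 10.14%.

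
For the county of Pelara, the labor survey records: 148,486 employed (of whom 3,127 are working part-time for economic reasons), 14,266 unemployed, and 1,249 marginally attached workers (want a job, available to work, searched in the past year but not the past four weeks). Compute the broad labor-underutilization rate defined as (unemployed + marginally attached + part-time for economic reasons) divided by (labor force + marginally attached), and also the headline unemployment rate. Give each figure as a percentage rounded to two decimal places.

Labor force = 148,486 + 14,266 = 162,752.
Numerator = 14,266 + 1,249 + 3,127 = 18,642.
Denominator = 162,752 + 1,249 = 164,001.
Broad rate = 18,642 / 164,001 = 11.37%.
Headline unemployment rate = 14,266 / 162,752 = 8.77%.

Broad underutilization rate ≈ 11.37%; headline unemployment rate ≈ 8.77%.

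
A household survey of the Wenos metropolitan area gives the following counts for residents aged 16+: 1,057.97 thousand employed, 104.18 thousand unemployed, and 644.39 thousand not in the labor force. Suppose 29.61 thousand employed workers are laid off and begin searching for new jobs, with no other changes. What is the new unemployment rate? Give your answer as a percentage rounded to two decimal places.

Initially, labor force = 1,057.97 + 104.18 = 1,162.15 thousand, so u = 104.18/1,162.15 = 8.96%.
After the change, employed falls and unemployed rises by 29.61; labor force unchanged → E = 1,028.36, U = 133.79, labor force = 1,162.15 thousand.
New unemployment rate = 133.79 / 1,162.15 = 11.51%.

New unemployment rate ≈ 11.51%.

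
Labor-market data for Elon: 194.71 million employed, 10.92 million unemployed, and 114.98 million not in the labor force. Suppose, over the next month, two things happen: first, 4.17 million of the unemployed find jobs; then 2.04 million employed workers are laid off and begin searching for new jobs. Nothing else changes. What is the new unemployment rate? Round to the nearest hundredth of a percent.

New unemployment rate ≈ 4.27%.

Initially, labor force = 194.71 + 10.92 = 205.63 million, so u = 10.92/205.63 = 5.31%.
After the first change, unemployed falls and employed rises by 4.17; labor force unchanged → E = 198.88, U = 6.75, labor force = 205.63 million.
After the second change, employed falls and unemployed rises by 2.04; labor force unchanged → E = 196.84, U = 8.79, labor force = 205.63 million.
New unemployment rate = 8.79 / 205.63 = 4.27%.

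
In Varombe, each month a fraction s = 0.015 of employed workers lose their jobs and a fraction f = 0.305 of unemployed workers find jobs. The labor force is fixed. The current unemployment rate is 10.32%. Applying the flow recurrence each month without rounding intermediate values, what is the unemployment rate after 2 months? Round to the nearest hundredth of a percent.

With a fixed labor force, u_{t+1} = u_t + s·(1−u_t) − f·u_t = u_t·(1−s−f) + s.
Here 1−s−f = 0.680 and s = 0.015.
u_1 = 0.103200 × 0.680 + 0.015 = 0.085176.
u_2 = 0.085176 × 0.680 + 0.015 = 0.072920.

Unemployment rate after two months ≈ 7.29%.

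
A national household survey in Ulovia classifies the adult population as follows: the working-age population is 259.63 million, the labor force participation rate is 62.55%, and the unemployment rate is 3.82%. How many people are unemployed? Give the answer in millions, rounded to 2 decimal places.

Labor force = 0.6255 × 259.63 = 162.40 million.
Unemployed = 0.0382 × 162.40 ≈ 6.20 million.

About 6.20 million are unemployed.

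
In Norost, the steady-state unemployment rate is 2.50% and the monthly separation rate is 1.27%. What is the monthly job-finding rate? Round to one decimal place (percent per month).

From u* = s/(s+f): f = s·(1−u)/u.
f = 1.27 × (1 − 0.0250) / 0.0250 = 1.2383 / 0.0250 ≈ 49.5% per month.

Job-finding rate ≈ 49.5% per month.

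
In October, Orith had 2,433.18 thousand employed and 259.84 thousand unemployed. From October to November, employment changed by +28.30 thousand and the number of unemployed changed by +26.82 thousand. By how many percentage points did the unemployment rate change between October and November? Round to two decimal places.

The unemployment rate changed by +0.78 percentage points.

October: labor force = 2,433.18 + 259.84 = 2,693.02; u = 259.84/2,693.02 = 9.65%.
November: labor force = 2,461.48 + 286.66 = 2,748.14; u = 286.66/2,748.14 = 10.43%.
Change = 10.43% − 9.65% = +0.78 pp.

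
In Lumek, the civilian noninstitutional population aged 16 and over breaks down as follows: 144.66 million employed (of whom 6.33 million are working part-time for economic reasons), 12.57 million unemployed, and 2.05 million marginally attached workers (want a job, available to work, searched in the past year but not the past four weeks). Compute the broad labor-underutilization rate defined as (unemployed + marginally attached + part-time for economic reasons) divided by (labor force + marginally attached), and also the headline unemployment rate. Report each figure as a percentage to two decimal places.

Broad underutilization rate ≈ 13.15%; headline unemployment rate ≈ 7.99%.

Labor force = 144.66 + 12.57 = 157.23 million.
Numerator = 12.57 + 2.05 + 6.33 = 20.95 million.
Denominator = 157.23 + 2.05 = 159.28 million.
Broad rate = 20.95 / 159.28 = 13.15%.
Headline unemployment rate = 12.57 / 157.23 = 7.99%.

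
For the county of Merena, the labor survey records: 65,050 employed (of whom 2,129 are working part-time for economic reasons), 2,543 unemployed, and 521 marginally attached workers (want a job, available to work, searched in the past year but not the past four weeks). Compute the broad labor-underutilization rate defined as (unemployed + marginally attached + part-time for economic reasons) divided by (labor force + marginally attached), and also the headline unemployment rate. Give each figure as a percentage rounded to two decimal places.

Labor force = 65,050 + 2,543 = 67,593.
Numerator = 2,543 + 521 + 2,129 = 5,193.
Denominator = 67,593 + 521 = 68,114.
Broad rate = 5,193 / 68,114 = 7.62%.
Headline unemployment rate = 2,543 / 67,593 = 3.76%.

Broad underutilization rate ≈ 7.62%; headline unemployment rate ≈ 3.76%.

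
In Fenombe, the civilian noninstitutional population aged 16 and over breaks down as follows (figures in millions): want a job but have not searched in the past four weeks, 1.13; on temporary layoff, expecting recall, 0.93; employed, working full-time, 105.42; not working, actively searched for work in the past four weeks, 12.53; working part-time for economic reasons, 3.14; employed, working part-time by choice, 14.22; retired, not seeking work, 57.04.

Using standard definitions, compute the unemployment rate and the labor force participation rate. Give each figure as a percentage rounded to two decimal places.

Unemployment rate ≈ 9.88%; labor force participation rate ≈ 70.08%.

Employed = 105.42 + 3.14 + 14.22 = 122.78 million (anyone who worked, including part-time for economic reasons, counts as employed).
Unemployed = 0.93 + 12.53 = 13.46 million (jobless and actively searching, or on temporary layoff).
Labor force = 122.78 + 13.46 = 136.24 million.
Not in labor force = 1.13 + 57.04 = 58.17 million (those not working and not actively searching are outside the labor force — including those who want a job but have given up searching).
Civilian working-age population = 136.24 + 58.17 = 194.41 million.
Unemployment rate = 13.46 / 136.24 = 9.88%.
Labor force participation rate = 136.24 / 194.41 = 70.08%.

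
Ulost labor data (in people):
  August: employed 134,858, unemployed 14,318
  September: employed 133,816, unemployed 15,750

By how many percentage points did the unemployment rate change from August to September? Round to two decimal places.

The unemployment rate changed by +0.93 percentage points.

August: labor force = 134,858 + 14,318 = 149,176; u = 14,318/149,176 = 9.60%.
September: labor force = 133,816 + 15,750 = 149,566; u = 15,750/149,566 = 10.53%.
Change = 10.53% − 9.60% = +0.93 pp.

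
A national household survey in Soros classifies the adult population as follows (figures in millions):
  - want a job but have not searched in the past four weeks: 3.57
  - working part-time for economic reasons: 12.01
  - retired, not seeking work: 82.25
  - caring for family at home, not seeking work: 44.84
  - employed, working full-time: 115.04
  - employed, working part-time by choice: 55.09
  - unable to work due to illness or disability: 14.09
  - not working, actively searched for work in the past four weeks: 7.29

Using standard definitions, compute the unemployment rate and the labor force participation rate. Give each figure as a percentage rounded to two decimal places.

Employed = 12.01 + 115.04 + 55.09 = 182.14 million (anyone who worked, including part-time for economic reasons, counts as employed).
Unemployed = 7.29 million.
Labor force = 182.14 + 7.29 = 189.43 million.
Not in labor force = 3.57 + 82.25 + 44.84 + 14.09 = 144.75 million (those not working and not actively searching are outside the labor force — including those who want a job but have given up searching).
Civilian working-age population = 189.43 + 144.75 = 334.18 million.
Unemployment rate = 7.29 / 189.43 = 3.85%.
Labor force participation rate = 189.43 / 334.18 = 56.69%.

Unemployment rate ≈ 3.85%; labor force participation rate ≈ 56.69%.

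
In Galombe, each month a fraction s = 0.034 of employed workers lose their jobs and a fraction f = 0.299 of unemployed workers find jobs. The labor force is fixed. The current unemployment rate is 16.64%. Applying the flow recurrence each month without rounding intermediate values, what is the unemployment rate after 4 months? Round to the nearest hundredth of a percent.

With a fixed labor force, u_{t+1} = u_t + s·(1−u_t) − f·u_t = u_t·(1−s−f) + s.
Here 1−s−f = 0.667 and s = 0.034.
u_1 = 0.166400 × 0.667 + 0.034 = 0.144989.
u_2 = 0.144989 × 0.667 + 0.034 = 0.130708.
u_3 = 0.130708 × 0.667 + 0.034 = 0.121182.
u_4 = 0.121182 × 0.667 + 0.034 = 0.114828.

Unemployment rate after four months ≈ 11.48%.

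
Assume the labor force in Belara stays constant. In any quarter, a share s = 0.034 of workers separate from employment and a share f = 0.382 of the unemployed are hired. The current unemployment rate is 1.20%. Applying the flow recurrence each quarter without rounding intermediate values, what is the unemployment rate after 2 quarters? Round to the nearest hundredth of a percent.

Unemployment rate after two quarters ≈ 5.79%.

With a fixed labor force, u_{t+1} = u_t + s·(1−u_t) − f·u_t = u_t·(1−s−f) + s.
Here 1−s−f = 0.584 and s = 0.034.
u_1 = 0.012000 × 0.584 + 0.034 = 0.041008.
u_2 = 0.041008 × 0.584 + 0.034 = 0.057949.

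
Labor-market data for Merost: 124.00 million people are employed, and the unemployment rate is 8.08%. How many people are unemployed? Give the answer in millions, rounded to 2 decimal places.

About 10.90 million are unemployed.

Let U be the number unemployed. The labor force is E + U, and U/(E+U) = 0.0808.
So U = 0.0808 × 124.00 / (1 − 0.0808) = 10.0192 / 0.9192 ≈ 10.90 million.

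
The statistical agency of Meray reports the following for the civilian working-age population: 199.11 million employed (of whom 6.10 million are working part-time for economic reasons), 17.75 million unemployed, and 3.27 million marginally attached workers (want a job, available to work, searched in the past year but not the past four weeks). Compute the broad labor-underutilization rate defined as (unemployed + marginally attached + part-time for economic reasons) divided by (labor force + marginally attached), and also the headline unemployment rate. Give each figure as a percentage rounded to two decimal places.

Labor force = 199.11 + 17.75 = 216.86 million.
Numerator = 17.75 + 3.27 + 6.10 = 27.12 million.
Denominator = 216.86 + 3.27 = 220.13 million.
Broad rate = 27.12 / 220.13 = 12.32%.
Headline unemployment rate = 17.75 / 216.86 = 8.19%.

Broad underutilization rate ≈ 12.32%; headline unemployment rate ≈ 8.19%.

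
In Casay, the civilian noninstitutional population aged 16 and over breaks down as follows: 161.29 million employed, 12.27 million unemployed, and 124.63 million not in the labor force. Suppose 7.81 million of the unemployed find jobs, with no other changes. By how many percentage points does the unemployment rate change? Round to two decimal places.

Initially, labor force = 161.29 + 12.27 = 173.56 million, so u = 12.27/173.56 = 7.07%.
After the change, unemployed falls and employed rises by 7.81; labor force unchanged → E = 169.10, U = 4.46, labor force = 173.56 million.
New unemployment rate = 4.46 / 173.56 = 2.57%.
Change = 2.57% − 7.07% = −4.50 percentage points.

The unemployment rate changes by −4.50 percentage points.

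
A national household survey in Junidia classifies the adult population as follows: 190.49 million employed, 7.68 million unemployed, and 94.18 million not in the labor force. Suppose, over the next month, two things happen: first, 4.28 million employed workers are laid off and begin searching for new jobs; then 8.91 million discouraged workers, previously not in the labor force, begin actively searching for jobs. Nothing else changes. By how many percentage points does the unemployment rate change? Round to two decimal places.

The unemployment rate changes by +6.20 percentage points.

Initially, labor force = 190.49 + 7.68 = 198.17 million, so u = 7.68/198.17 = 3.88%.
After the first change, employed falls and unemployed rises by 4.28; labor force unchanged → E = 186.21, U = 11.96, labor force = 198.17 million.
After the second change, unemployed and labor force both rise by 8.91 → E = 186.21, U = 20.87, labor force = 207.08 million.
New unemployment rate = 20.87 / 207.08 = 10.08%.
Change = 10.08% − 3.88% = +6.20 percentage points.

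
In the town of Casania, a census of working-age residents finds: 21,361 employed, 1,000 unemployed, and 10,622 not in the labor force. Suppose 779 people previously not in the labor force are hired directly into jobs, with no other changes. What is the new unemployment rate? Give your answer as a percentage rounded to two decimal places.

New unemployment rate ≈ 4.32%.

Initially, labor force = 21,361 + 1,000 = 22,361, so u = 1,000/22,361 = 4.47%.
After the change, employed and labor force both rise by 779; unemployed unchanged → E = 22,140, U = 1,000, labor force = 23,140.
New unemployment rate = 1,000 / 23,140 = 4.32%.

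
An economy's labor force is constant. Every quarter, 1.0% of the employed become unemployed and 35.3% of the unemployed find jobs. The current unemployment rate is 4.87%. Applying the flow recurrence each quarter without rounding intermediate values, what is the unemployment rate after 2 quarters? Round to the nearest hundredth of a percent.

With a fixed labor force, u_{t+1} = u_t + s·(1−u_t) − f·u_t = u_t·(1−s−f) + s.
Here 1−s−f = 0.637 and s = 0.010.
u_1 = 0.048700 × 0.637 + 0.010 = 0.041022.
u_2 = 0.041022 × 0.637 + 0.010 = 0.036131.

Unemployment rate after two quarters ≈ 3.61%.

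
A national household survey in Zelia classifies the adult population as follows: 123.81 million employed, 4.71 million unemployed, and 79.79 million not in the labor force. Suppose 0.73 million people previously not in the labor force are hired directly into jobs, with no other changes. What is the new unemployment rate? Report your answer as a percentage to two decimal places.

New unemployment rate ≈ 3.64%.

Initially, labor force = 123.81 + 4.71 = 128.52 million, so u = 4.71/128.52 = 3.66%.
After the change, employed and labor force both rise by 0.73; unemployed unchanged → E = 124.54, U = 4.71, labor force = 129.25 million.
New unemployment rate = 4.71 / 129.25 = 3.64%.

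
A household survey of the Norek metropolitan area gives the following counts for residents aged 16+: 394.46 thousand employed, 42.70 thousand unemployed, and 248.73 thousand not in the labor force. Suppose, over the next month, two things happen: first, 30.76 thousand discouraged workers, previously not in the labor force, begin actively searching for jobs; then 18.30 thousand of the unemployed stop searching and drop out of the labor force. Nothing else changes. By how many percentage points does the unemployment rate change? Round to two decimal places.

The unemployment rate changes by +2.50 percentage points.

Initially, labor force = 394.46 + 42.70 = 437.16 thousand, so u = 42.70/437.16 = 9.77%.
After the first change, unemployed and labor force both rise by 30.76 → E = 394.46, U = 73.46, labor force = 467.92 thousand.
After the second change, unemployed and labor force both fall by 18.30 → E = 394.46, U = 55.16, labor force = 449.62 thousand.
New unemployment rate = 55.16 / 449.62 = 12.27%.
Change = 12.27% − 9.77% = +2.50 percentage points.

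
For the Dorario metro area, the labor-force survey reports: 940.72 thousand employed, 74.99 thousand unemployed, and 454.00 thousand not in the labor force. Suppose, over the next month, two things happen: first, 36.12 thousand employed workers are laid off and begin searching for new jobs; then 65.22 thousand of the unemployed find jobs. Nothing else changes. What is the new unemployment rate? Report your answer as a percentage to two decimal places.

New unemployment rate ≈ 4.52%.

Initially, labor force = 940.72 + 74.99 = 1,015.71 thousand, so u = 74.99/1,015.71 = 7.38%.
After the first change, employed falls and unemployed rises by 36.12; labor force unchanged → E = 904.60, U = 111.11, labor force = 1,015.71 thousand.
After the second change, unemployed falls and employed rises by 65.22; labor force unchanged → E = 969.82, U = 45.89, labor force = 1,015.71 thousand.
New unemployment rate = 45.89 / 1,015.71 = 4.52%.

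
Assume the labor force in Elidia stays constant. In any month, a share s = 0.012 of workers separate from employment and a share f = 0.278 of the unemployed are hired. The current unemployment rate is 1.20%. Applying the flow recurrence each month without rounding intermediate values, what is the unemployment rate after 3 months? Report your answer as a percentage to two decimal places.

With a fixed labor force, u_{t+1} = u_t + s·(1−u_t) − f·u_t = u_t·(1−s−f) + s.
Here 1−s−f = 0.710 and s = 0.012.
u_1 = 0.012000 × 0.710 + 0.012 = 0.020520.
u_2 = 0.020520 × 0.710 + 0.012 = 0.026569.
u_3 = 0.026569 × 0.710 + 0.012 = 0.030864.

Unemployment rate after three months ≈ 3.09%.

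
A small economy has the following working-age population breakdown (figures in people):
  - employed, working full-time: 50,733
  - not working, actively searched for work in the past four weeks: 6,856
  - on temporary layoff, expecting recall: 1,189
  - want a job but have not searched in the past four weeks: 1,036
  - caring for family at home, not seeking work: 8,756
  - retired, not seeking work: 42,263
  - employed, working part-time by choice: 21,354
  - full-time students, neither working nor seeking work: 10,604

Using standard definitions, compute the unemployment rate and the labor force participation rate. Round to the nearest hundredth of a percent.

Employed = 50,733 + 21,354 = 72,087.
Unemployed = 6,856 + 1,189 = 8,045 (jobless and actively searching, or on temporary layoff).
Labor force = 72,087 + 8,045 = 80,132.
Not in labor force = 1,036 + 8,756 + 42,263 + 10,604 = 62,659 (those not working and not actively searching are outside the labor force — including those who want a job but have given up searching).
Civilian working-age population = 80,132 + 62,659 = 142,791.
Unemployment rate = 8,045 / 80,132 = 10.04%.
Labor force participation rate = 80,132 / 142,791 = 56.12%.

Unemployment rate ≈ 10.04%; labor force participation rate ≈ 56.12%.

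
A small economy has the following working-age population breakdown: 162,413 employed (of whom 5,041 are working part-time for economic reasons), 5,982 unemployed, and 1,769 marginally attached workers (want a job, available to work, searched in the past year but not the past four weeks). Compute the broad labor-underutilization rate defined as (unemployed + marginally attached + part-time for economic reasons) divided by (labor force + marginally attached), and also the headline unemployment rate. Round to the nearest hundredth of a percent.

Broad underutilization rate ≈ 7.52%; headline unemployment rate ≈ 3.55%.

Labor force = 162,413 + 5,982 = 168,395.
Numerator = 5,982 + 1,769 + 5,041 = 12,792.
Denominator = 168,395 + 1,769 = 170,164.
Broad rate = 12,792 / 170,164 = 7.52%.
Headline unemployment rate = 5,982 / 168,395 = 3.55%.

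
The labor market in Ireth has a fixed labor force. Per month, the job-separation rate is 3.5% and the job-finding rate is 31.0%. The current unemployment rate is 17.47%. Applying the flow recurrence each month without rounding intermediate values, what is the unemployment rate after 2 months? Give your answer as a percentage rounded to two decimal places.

With a fixed labor force, u_{t+1} = u_t + s·(1−u_t) − f·u_t = u_t·(1−s−f) + s.
Here 1−s−f = 0.655 and s = 0.035.
u_1 = 0.174700 × 0.655 + 0.035 = 0.149429.
u_2 = 0.149429 × 0.655 + 0.035 = 0.132876.

Unemployment rate after two months ≈ 13.29%.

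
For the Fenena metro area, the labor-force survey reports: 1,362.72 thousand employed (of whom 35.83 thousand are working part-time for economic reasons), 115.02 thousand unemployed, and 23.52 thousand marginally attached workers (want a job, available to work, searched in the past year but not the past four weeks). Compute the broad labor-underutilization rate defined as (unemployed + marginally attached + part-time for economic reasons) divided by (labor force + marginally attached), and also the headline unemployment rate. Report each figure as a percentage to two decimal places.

Broad underutilization rate ≈ 11.61%; headline unemployment rate ≈ 7.78%.

Labor force = 1,362.72 + 115.02 = 1,477.74 thousand.
Numerator = 115.02 + 23.52 + 35.83 = 174.37 thousand.
Denominator = 1,477.74 + 23.52 = 1,501.26 thousand.
Broad rate = 174.37 / 1,501.26 = 11.61%.
Headline unemployment rate = 115.02 / 1,477.74 = 7.78%.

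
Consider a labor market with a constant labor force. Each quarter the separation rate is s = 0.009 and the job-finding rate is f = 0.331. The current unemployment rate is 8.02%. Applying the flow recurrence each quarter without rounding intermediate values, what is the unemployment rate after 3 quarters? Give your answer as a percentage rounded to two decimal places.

Unemployment rate after three quarters ≈ 4.19%.

With a fixed labor force, u_{t+1} = u_t + s·(1−u_t) − f·u_t = u_t·(1−s−f) + s.
Here 1−s−f = 0.660 and s = 0.009.
u_1 = 0.080200 × 0.660 + 0.009 = 0.061932.
u_2 = 0.061932 × 0.660 + 0.009 = 0.049875.
u_3 = 0.049875 × 0.660 + 0.009 = 0.041918.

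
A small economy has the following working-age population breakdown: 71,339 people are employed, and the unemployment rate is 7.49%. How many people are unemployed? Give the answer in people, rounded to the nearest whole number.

Let U be the number unemployed. The labor force is E + U, and U/(E+U) = 0.0749.
So U = 0.0749 × 71,339 / (1 − 0.0749) = 5343.29 / 0.9251 ≈ 5,776.

About 5,776 are unemployed.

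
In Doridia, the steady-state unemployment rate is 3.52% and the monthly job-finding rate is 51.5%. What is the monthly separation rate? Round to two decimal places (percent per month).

Separation rate ≈ 1.88% per month.

From u* = s/(s+f): s = u·f/(1−u).
s = 0.0352 × 51.5 / (1 − 0.0352) = 1.8128 / 0.9648 ≈ 1.88% per month.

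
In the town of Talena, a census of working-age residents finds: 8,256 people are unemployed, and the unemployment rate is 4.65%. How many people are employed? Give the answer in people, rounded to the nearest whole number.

Labor force = U / u = 8,256 / 0.0465 ≈ 177,548.
Employed = labor force − unemployed = 177,548 − 8,256 = 169,292.

About 169,292 are employed.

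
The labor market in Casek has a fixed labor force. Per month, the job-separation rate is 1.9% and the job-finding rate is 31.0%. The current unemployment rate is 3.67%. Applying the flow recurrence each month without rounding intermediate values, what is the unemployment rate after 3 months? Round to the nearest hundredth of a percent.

Unemployment rate after three months ≈ 5.14%.

With a fixed labor force, u_{t+1} = u_t + s·(1−u_t) − f·u_t = u_t·(1−s−f) + s.
Here 1−s−f = 0.671 and s = 0.019.
u_1 = 0.036700 × 0.671 + 0.019 = 0.043626.
u_2 = 0.043626 × 0.671 + 0.019 = 0.048273.
u_3 = 0.048273 × 0.671 + 0.019 = 0.051391.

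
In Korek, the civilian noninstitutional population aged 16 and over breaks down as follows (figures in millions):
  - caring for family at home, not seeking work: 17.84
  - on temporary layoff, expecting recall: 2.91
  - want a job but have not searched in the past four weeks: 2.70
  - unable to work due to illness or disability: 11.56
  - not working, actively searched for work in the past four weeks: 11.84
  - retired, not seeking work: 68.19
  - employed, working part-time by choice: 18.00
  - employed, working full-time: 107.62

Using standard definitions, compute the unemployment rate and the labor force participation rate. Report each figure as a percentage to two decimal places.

Employed = 18.00 + 107.62 = 125.62 million.
Unemployed = 2.91 + 11.84 = 14.75 million (jobless and actively searching, or on temporary layoff).
Labor force = 125.62 + 14.75 = 140.37 million.
Not in labor force = 17.84 + 2.70 + 11.56 + 68.19 = 100.29 million (those not working and not actively searching are outside the labor force — including those who want a job but have given up searching).
Civilian working-age population = 140.37 + 100.29 = 240.66 million.
Unemployment rate = 14.75 / 140.37 = 10.51%.
Labor force participation rate = 140.37 / 240.66 = 58.33%.

Unemployment rate ≈ 10.51%; labor force participation rate ≈ 58.33%.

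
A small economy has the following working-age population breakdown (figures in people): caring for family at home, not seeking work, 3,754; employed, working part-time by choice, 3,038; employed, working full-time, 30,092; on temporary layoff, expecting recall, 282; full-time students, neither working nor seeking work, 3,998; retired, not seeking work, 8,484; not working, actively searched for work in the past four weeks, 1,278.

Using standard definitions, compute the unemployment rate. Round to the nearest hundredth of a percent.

Employed = 3,038 + 30,092 = 33,130.
Unemployed = 282 + 1,278 = 1,560 (jobless and actively searching, or on temporary layoff).
Labor force = 33,130 + 1,560 = 34,690.
Unemployment rate = 1,560 / 34,690 = 4.50%.

Unemployment rate ≈ 4.50%.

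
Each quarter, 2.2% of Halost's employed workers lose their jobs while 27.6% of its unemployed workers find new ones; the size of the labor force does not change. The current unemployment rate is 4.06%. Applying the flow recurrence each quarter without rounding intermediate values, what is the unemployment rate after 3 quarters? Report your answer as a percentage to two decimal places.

Unemployment rate after three quarters ≈ 6.23%.

With a fixed labor force, u_{t+1} = u_t + s·(1−u_t) − f·u_t = u_t·(1−s−f) + s.
Here 1−s−f = 0.702 and s = 0.022.
u_1 = 0.040600 × 0.702 + 0.022 = 0.050501.
u_2 = 0.050501 × 0.702 + 0.022 = 0.057452.
u_3 = 0.057452 × 0.702 + 0.022 = 0.062331.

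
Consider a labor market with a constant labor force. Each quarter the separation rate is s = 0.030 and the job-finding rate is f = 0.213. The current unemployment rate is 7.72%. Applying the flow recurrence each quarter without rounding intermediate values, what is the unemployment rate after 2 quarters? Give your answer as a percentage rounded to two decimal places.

Unemployment rate after two quarters ≈ 9.69%.

With a fixed labor force, u_{t+1} = u_t + s·(1−u_t) − f·u_t = u_t·(1−s−f) + s.
Here 1−s−f = 0.757 and s = 0.030.
u_1 = 0.077200 × 0.757 + 0.030 = 0.088440.
u_2 = 0.088440 × 0.757 + 0.030 = 0.096949.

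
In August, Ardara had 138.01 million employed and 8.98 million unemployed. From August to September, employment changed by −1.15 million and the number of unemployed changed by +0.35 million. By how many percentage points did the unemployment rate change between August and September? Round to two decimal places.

The unemployment rate changed by +0.27 percentage points.

August: labor force = 138.01 + 8.98 = 146.99; u = 8.98/146.99 = 6.11%.
September: labor force = 136.86 + 9.33 = 146.19; u = 9.33/146.19 = 6.38%.
Change = 6.38% − 6.11% = +0.27 pp.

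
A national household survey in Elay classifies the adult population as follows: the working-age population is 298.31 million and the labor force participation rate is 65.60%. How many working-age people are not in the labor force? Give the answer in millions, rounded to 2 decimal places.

About 102.62 million are not in the labor force.

Share not in the labor force = 1 − 0.6560 = 0.3440.
Not in labor force = 0.3440 × 298.31 ≈ 102.62 million.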